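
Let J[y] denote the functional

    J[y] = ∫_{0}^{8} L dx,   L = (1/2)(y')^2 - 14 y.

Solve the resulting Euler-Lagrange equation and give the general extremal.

The Lagrangian is L = (1/2)(y')^2 - 14 y.
∂L/∂y = -14.
∂L/∂y' = y'.
The Euler-Lagrange equation d/dx(∂L/∂y') − ∂L/∂y = 0 becomes:
    y'' + 14 = 0
General solution: y(x) = -7 x^2 + A x + B, where A and B are arbitrary constants fixed by the endpoint conditions.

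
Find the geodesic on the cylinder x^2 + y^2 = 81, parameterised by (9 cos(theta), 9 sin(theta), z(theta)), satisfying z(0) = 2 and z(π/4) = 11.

Parameterise the cylinder of radius R = 9 as
    r(θ) = (9 cos θ, 9 sin θ, z(θ)).
The arc-length element is
    ds = sqrt(81 + (dz/dθ)^2) dθ,
so the Lagrangian is L = sqrt(81 + z'^2).
L depends on z' only, not on z or θ, so ∂L/∂z = 0 and
    ∂L/∂z' = z' / sqrt(81 + z'^2).
The Euler-Lagrange equation gives
    d/dθ( z' / sqrt(81 + z'^2) ) = 0,
so z' is constant. Integrating once:
    z(θ) = a θ + b,
a helix on the cylinder (a straight line when the cylinder is unrolled). The constants a, b are determined by the endpoint conditions.
With endpoint conditions z(0) = 2 and z(π/4) = 11: from z(0) = b we get b = 2, and a·π/4 + 2 = 11 gives a = 36/π, so
    z(θ) = (36/π) θ + 2.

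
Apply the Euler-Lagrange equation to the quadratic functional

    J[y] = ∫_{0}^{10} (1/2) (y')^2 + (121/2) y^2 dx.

The Lagrangian is L = (1/2) (y')^2 + (121/2) y^2.
Compute ∂L/∂y = 121y, ∂L/∂y' = y'.
The Euler-Lagrange equation d/dx(∂L/∂y') − ∂L/∂y = 0 reduces to
    y'' − 121 y = 0.
Its general solution is
    y(x) = A e^(11x) + B e^(−11x),
with A, B fixed by the endpoint conditions.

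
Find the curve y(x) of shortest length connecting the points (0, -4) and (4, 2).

Arc-length functional: J[y] = ∫ sqrt(1 + (y')^2) dx.
Lagrangian L = sqrt(1 + (y')^2) has no explicit y dependence, so ∂L/∂y = 0 and the Euler-Lagrange equation gives
    d/dx( y' / sqrt(1 + (y')^2) ) = 0  ⇒  y' / sqrt(1 + (y')^2) = const.
Hence y' is constant, so y(x) is affine.
Fitting the endpoints (0, -4) and (4, 2):
    slope m = (2 − (-4)) / (4 − 0) = 3/2,
    intercept c = (-4) − m·0 = -4.
Extremal: y(x) = (3/2) x - 4.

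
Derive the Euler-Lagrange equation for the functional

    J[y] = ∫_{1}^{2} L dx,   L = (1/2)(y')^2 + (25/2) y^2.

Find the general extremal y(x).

The Lagrangian is L = (1/2)(y')^2 + (25/2) y^2.
∂L/∂y = 25y.
∂L/∂y' = y'.
The Euler-Lagrange equation d/dx(∂L/∂y') − ∂L/∂y = 0 becomes:
    y'' - 25 y = 0
General solution: y(x) = A e^(5x) + B e^(-5x), where A and B are arbitrary constants fixed by the endpoint conditions.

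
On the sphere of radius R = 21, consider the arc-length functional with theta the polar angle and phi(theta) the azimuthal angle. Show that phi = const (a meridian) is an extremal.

On the sphere of radius R = 21 with spherical coordinates (θ, φ), the induced metric is
    ds^2 = 441(dθ^2 + sin^2(θ) dφ^2).
Using θ as the parameter, the arc-length functional becomes
    J[φ] = ∫ 21 sqrt(1 + sin^2(θ) (dφ/dθ)^2) dθ.
So L = 21 sqrt(1 + sin^2(θ) φ'^2). Compute
    ∂L/∂φ = 0  (L has no explicit φ dependence),
    ∂L/∂φ' = 21 sin^2(θ) φ' / sqrt(1 + sin^2(θ) φ'^2).
For the candidate φ(θ) = c (constant), φ' = 0, so ∂L/∂φ' evaluated along the candidate vanishes, and ∂L/∂φ is identically zero. Hence
    d/dθ(∂L/∂φ') − ∂L/∂φ = 0
is satisfied. Therefore meridians φ = const are extremals of arc length — they are geodesics on the sphere.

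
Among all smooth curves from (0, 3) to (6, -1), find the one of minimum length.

Arc-length functional: J[y] = ∫ sqrt(1 + (y')^2) dx.
Lagrangian L = sqrt(1 + (y')^2) has no explicit y dependence, so ∂L/∂y = 0 and the Euler-Lagrange equation gives
    d/dx( y' / sqrt(1 + (y')^2) ) = 0  ⇒  y' / sqrt(1 + (y')^2) = const.
Hence y' is constant, so y(x) is affine.
Fitting the endpoints (0, 3) and (6, -1):
    slope m = ((-1) − 3) / (6 − 0) = -2/3,
    intercept c = 3 − m·0 = 3.
Extremal: y(x) = (-2/3) x + 3.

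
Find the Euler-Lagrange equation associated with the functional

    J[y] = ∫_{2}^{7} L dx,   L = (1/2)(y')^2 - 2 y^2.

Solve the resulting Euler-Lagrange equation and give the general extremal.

The Lagrangian is L = (1/2)(y')^2 - 2 y^2.
∂L/∂y = -4y.
∂L/∂y' = y'.
The Euler-Lagrange equation d/dx(∂L/∂y') − ∂L/∂y = 0 becomes:
    y'' + 4 y = 0
General solution: y(x) = A sin(2x) + B cos(2x), where A and B are arbitrary constants fixed by the endpoint conditions.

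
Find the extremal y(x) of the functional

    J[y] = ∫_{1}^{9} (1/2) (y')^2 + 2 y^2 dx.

The Lagrangian is L = (1/2) (y')^2 + 2 y^2.
Compute ∂L/∂y = 4y, ∂L/∂y' = y'.
The Euler-Lagrange equation d/dx(∂L/∂y') − ∂L/∂y = 0 reduces to
    y'' − 4 y = 0.
Its general solution is
    y(x) = A e^(2x) + B e^(−2x),
with A, B fixed by the endpoint conditions.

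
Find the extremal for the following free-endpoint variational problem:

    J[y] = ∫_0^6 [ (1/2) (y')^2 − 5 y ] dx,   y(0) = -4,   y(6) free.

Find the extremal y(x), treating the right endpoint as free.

The Lagrangian L = (1/2) (y')^2 − 5 y gives
    ∂L/∂y = −5,   ∂L/∂y' = y'.
Euler-Lagrange: d/dx(y') − (−5) = 0, i.e. y'' + 5 = 0, so
    y(x) = −(5/2) x^2 + C1 x + C2.
Fixed left endpoint y(0) = -4 ⇒ C2 = -4.
The right endpoint x = 6 is free, so the natural (transversality) condition is ∂L/∂y' |_{x=6} = 0, i.e. y'(6) = 0.
Compute y'(x) = −5 x + C1, so y'(6) = −30 + C1 = 0 ⇒ C1 = 30.
Therefore the extremal is
    y(x) = −(5/2) x^2 + 30 x − 4.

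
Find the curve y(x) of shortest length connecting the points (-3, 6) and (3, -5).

Arc-length functional: J[y] = ∫ sqrt(1 + (y')^2) dx.
Lagrangian L = sqrt(1 + (y')^2) has no explicit y dependence, so ∂L/∂y = 0 and the Euler-Lagrange equation gives
    d/dx( y' / sqrt(1 + (y')^2) ) = 0  ⇒  y' / sqrt(1 + (y')^2) = const.
Hence y' is constant, so y(x) is affine.
Fitting the endpoints (-3, 6) and (3, -5):
    slope m = ((-5) − 6) / (3 − (-3)) = -11/6,
    intercept c = 6 − m·(-3) = 1/2.
Extremal: y(x) = (-11/6) x + 1/2.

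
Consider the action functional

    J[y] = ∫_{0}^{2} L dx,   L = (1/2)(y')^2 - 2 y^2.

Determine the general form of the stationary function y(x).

The Lagrangian is L = (1/2)(y')^2 - 2 y^2.
∂L/∂y = -4y.
∂L/∂y' = y'.
The Euler-Lagrange equation d/dx(∂L/∂y') − ∂L/∂y = 0 becomes:
    y'' + 4 y = 0
General solution: y(x) = A sin(2x) + B cos(2x), where A and B are arbitrary constants fixed by the endpoint conditions.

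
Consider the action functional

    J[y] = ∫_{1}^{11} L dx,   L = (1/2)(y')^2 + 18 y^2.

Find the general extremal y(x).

The Lagrangian is L = (1/2)(y')^2 + 18 y^2.
∂L/∂y = 36y.
∂L/∂y' = y'.
The Euler-Lagrange equation d/dx(∂L/∂y') − ∂L/∂y = 0 becomes:
    y'' - 36 y = 0
General solution: y(x) = A e^(6x) + B e^(-6x), where A and B are arbitrary constants fixed by the endpoint conditions.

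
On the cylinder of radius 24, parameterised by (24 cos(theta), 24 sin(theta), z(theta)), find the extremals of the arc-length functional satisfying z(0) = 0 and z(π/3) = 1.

Parameterise the cylinder of radius R = 24 as
    r(θ) = (24 cos θ, 24 sin θ, z(θ)).
The arc-length element is
    ds = sqrt(576 + (dz/dθ)^2) dθ,
so the Lagrangian is L = sqrt(576 + z'^2).
L depends on z' only, not on z or θ, so ∂L/∂z = 0 and
    ∂L/∂z' = z' / sqrt(576 + z'^2).
The Euler-Lagrange equation gives
    d/dθ( z' / sqrt(576 + z'^2) ) = 0,
so z' is constant. Integrating once:
    z(θ) = a θ + b,
a helix on the cylinder (a straight line when the cylinder is unrolled). The constants a, b are determined by the endpoint conditions.
With endpoint conditions z(0) = 0 and z(π/3) = 1: from z(0) = b we get b = 0, and a·π/3 + 0 = 1 gives a = 3/π, so
    z(θ) = (3/π) θ.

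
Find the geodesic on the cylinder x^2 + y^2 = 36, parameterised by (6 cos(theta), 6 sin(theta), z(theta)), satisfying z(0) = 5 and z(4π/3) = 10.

Parameterise the cylinder of radius R = 6 as
    r(θ) = (6 cos θ, 6 sin θ, z(θ)).
The arc-length element is
    ds = sqrt(36 + (dz/dθ)^2) dθ,
so the Lagrangian is L = sqrt(36 + z'^2).
L depends on z' only, not on z or θ, so ∂L/∂z = 0 and
    ∂L/∂z' = z' / sqrt(36 + z'^2).
The Euler-Lagrange equation gives
    d/dθ( z' / sqrt(36 + z'^2) ) = 0,
so z' is constant. Integrating once:
    z(θ) = a θ + b,
a helix on the cylinder (a straight line when the cylinder is unrolled). The constants a, b are determined by the endpoint conditions.
With endpoint conditions z(0) = 5 and z(4π/3) = 10: from z(0) = b we get b = 5, and a·4π/3 + 5 = 10 gives a = 15/(4π), so
    z(θ) = (15/(4π)) θ + 5.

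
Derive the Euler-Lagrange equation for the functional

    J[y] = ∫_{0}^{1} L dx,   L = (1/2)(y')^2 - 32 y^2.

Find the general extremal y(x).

The Lagrangian is L = (1/2)(y')^2 - 32 y^2.
∂L/∂y = -64y.
∂L/∂y' = y'.
The Euler-Lagrange equation d/dx(∂L/∂y') − ∂L/∂y = 0 becomes:
    y'' + 64 y = 0
General solution: y(x) = A sin(8x) + B cos(8x), where A and B are arbitrary constants fixed by the endpoint conditions.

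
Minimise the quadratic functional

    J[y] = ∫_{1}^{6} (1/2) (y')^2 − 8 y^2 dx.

The Lagrangian is L = (1/2) (y')^2 − 8 y^2.
Compute ∂L/∂y = -16y, ∂L/∂y' = y'.
The Euler-Lagrange equation d/dx(∂L/∂y') − ∂L/∂y = 0 reduces to
    y'' + 16 y = 0.
Its general solution is
    y(x) = A sin(4x) + B cos(4x),
with A, B fixed by the endpoint conditions.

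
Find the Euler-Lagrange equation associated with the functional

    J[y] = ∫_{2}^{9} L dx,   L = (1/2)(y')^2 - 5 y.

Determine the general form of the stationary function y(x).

The Lagrangian is L = (1/2)(y')^2 - 5 y.
∂L/∂y = -5.
∂L/∂y' = y'.
The Euler-Lagrange equation d/dx(∂L/∂y') − ∂L/∂y = 0 becomes:
    y'' + 5 = 0
General solution: y(x) = -(5/2) x^2 + A x + B, where A and B are arbitrary constants fixed by the endpoint conditions.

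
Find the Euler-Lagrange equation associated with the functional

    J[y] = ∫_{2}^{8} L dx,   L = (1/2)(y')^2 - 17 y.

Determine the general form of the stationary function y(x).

The Lagrangian is L = (1/2)(y')^2 - 17 y.
∂L/∂y = -17.
∂L/∂y' = y'.
The Euler-Lagrange equation d/dx(∂L/∂y') − ∂L/∂y = 0 becomes:
    y'' + 17 = 0
General solution: y(x) = -(17/2) x^2 + A x + B, where A and B are arbitrary constants fixed by the endpoint conditions.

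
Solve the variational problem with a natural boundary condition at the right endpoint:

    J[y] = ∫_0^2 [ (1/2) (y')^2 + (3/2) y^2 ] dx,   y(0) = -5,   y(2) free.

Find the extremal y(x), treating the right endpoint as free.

The Lagrangian L = (1/2) (y')^2 + (3/2) y^2 gives
    ∂L/∂y = 3 y,   ∂L/∂y' = y'.
Euler-Lagrange: y'' − 3 y = 0.
With k = sqrt(3), the general solution is
    y(x) = A cosh(sqrt(3) x) + B sinh(sqrt(3) x).
Fixed left endpoint y(0) = -5 ⇒ A = -5.
The right endpoint x = 2 is free, so the natural (transversality) condition is ∂L/∂y' |_{x=2} = 0, i.e. y'(2) = 0.
Compute y'(x) = A k sinh(k x) + B k cosh(k x), so
    y'(2) = A k sinh(k·2) + B k cosh(k·2) = 0
    ⇒ B = −A tanh(k·2) = 5 tanh(sqrt(3)·2).
Therefore the extremal is
    y(x) = −5 cosh(sqrt(3) x) + 5 tanh(sqrt(3)·2) sinh(sqrt(3) x).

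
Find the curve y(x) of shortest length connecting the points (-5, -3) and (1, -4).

Arc-length functional: J[y] = ∫ sqrt(1 + (y')^2) dx.
Lagrangian L = sqrt(1 + (y')^2) has no explicit y dependence, so ∂L/∂y = 0 and the Euler-Lagrange equation gives
    d/dx( y' / sqrt(1 + (y')^2) ) = 0  ⇒  y' / sqrt(1 + (y')^2) = const.
Hence y' is constant, so y(x) is affine.
Fitting the endpoints (-5, -3) and (1, -4):
    slope m = ((-4) − (-3)) / (1 − (-5)) = -1/6,
    intercept c = (-3) − m·(-5) = -23/6.
Extremal: y(x) = (-1/6) x - 23/6.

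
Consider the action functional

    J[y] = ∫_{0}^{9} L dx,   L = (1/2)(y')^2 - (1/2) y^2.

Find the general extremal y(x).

The Lagrangian is L = (1/2)(y')^2 - (1/2) y^2.
∂L/∂y = -y.
∂L/∂y' = y'.
The Euler-Lagrange equation d/dx(∂L/∂y') − ∂L/∂y = 0 becomes:
    y'' + y = 0
General solution: y(x) = A sin(x) + B cos(x), where A and B are arbitrary constants fixed by the endpoint conditions.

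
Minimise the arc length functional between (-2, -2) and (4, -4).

Arc-length functional: J[y] = ∫ sqrt(1 + (y')^2) dx.
Lagrangian L = sqrt(1 + (y')^2) has no explicit y dependence, so ∂L/∂y = 0 and the Euler-Lagrange equation gives
    d/dx( y' / sqrt(1 + (y')^2) ) = 0  ⇒  y' / sqrt(1 + (y')^2) = const.
Hence y' is constant, so y(x) is affine.
Fitting the endpoints (-2, -2) and (4, -4):
    slope m = ((-4) − (-2)) / (4 − (-2)) = -1/3,
    intercept c = (-2) − m·(-2) = -8/3.
Extremal: y(x) = (-1/3) x - 8/3.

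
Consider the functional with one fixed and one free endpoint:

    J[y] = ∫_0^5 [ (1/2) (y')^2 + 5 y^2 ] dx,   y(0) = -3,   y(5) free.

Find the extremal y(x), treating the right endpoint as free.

The Lagrangian L = (1/2) (y')^2 + 5 y^2 gives
    ∂L/∂y = 10 y,   ∂L/∂y' = y'.
Euler-Lagrange: y'' − 10 y = 0.
With k = sqrt(10), the general solution is
    y(x) = A cosh(sqrt(10) x) + B sinh(sqrt(10) x).
Fixed left endpoint y(0) = -3 ⇒ A = -3.
The right endpoint x = 5 is free, so the natural (transversality) condition is ∂L/∂y' |_{x=5} = 0, i.e. y'(5) = 0.
Compute y'(x) = A k sinh(k x) + B k cosh(k x), so
    y'(5) = A k sinh(k·5) + B k cosh(k·5) = 0
    ⇒ B = −A tanh(k·5) = 3 tanh(sqrt(10)·5).
Therefore the extremal is
    y(x) = −3 cosh(sqrt(10) x) + 3 tanh(sqrt(10)·5) sinh(sqrt(10) x).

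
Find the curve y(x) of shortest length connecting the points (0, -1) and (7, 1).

Arc-length functional: J[y] = ∫ sqrt(1 + (y')^2) dx.
Lagrangian L = sqrt(1 + (y')^2) has no explicit y dependence, so ∂L/∂y = 0 and the Euler-Lagrange equation gives
    d/dx( y' / sqrt(1 + (y')^2) ) = 0  ⇒  y' / sqrt(1 + (y')^2) = const.
Hence y' is constant, so y(x) is affine.
Fitting the endpoints (0, -1) and (7, 1):
    slope m = (1 − (-1)) / (7 − 0) = 2/7,
    intercept c = (-1) − m·0 = -1.
Extremal: y(x) = (2/7) x - 1.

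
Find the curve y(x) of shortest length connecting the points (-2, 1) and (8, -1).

Arc-length functional: J[y] = ∫ sqrt(1 + (y')^2) dx.
Lagrangian L = sqrt(1 + (y')^2) has no explicit y dependence, so ∂L/∂y = 0 and the Euler-Lagrange equation gives
    d/dx( y' / sqrt(1 + (y')^2) ) = 0  ⇒  y' / sqrt(1 + (y')^2) = const.
Hence y' is constant, so y(x) is affine.
Fitting the endpoints (-2, 1) and (8, -1):
    slope m = ((-1) − 1) / (8 − (-2)) = -1/5,
    intercept c = 1 − m·(-2) = 3/5.
Extremal: y(x) = (-1/5) x + 3/5.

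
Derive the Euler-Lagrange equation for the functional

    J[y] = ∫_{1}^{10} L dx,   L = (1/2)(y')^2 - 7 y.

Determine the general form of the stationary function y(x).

The Lagrangian is L = (1/2)(y')^2 - 7 y.
∂L/∂y = -7.
∂L/∂y' = y'.
The Euler-Lagrange equation d/dx(∂L/∂y') − ∂L/∂y = 0 becomes:
    y'' + 7 = 0
General solution: y(x) = -(7/2) x^2 + A x + B, where A and B are arbitrary constants fixed by the endpoint conditions.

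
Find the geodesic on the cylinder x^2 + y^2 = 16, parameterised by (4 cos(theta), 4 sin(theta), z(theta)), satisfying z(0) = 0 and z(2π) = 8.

Parameterise the cylinder of radius R = 4 as
    r(θ) = (4 cos θ, 4 sin θ, z(θ)).
The arc-length element is
    ds = sqrt(16 + (dz/dθ)^2) dθ,
so the Lagrangian is L = sqrt(16 + z'^2).
L depends on z' only, not on z or θ, so ∂L/∂z = 0 and
    ∂L/∂z' = z' / sqrt(16 + z'^2).
The Euler-Lagrange equation gives
    d/dθ( z' / sqrt(16 + z'^2) ) = 0,
so z' is constant. Integrating once:
    z(θ) = a θ + b,
a helix on the cylinder (a straight line when the cylinder is unrolled). The constants a, b are determined by the endpoint conditions.
With endpoint conditions z(0) = 0 and z(2π) = 8: from z(0) = b we get b = 0, and a·2π + 0 = 8 gives a = 4/π, so
    z(θ) = (4/π) θ.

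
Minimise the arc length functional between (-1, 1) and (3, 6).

Arc-length functional: J[y] = ∫ sqrt(1 + (y')^2) dx.
Lagrangian L = sqrt(1 + (y')^2) has no explicit y dependence, so ∂L/∂y = 0 and the Euler-Lagrange equation gives
    d/dx( y' / sqrt(1 + (y')^2) ) = 0  ⇒  y' / sqrt(1 + (y')^2) = const.
Hence y' is constant, so y(x) is affine.
Fitting the endpoints (-1, 1) and (3, 6):
    slope m = (6 − 1) / (3 − (-1)) = 5/4,
    intercept c = 1 − m·(-1) = 9/4.
Extremal: y(x) = (5/4) x + 9/4.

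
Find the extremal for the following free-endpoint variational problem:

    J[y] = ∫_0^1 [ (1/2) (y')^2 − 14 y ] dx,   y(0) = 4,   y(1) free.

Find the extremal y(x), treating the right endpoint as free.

The Lagrangian L = (1/2) (y')^2 − 14 y gives
    ∂L/∂y = −14,   ∂L/∂y' = y'.
Euler-Lagrange: d/dx(y') − (−14) = 0, i.e. y'' + 14 = 0, so
    y(x) = −(14/2) x^2 + C1 x + C2.
Fixed left endpoint y(0) = 4 ⇒ C2 = 4.
The right endpoint x = 1 is free, so the natural (transversality) condition is ∂L/∂y' |_{x=1} = 0, i.e. y'(1) = 0.
Compute y'(x) = −14 x + C1, so y'(1) = −14 + C1 = 0 ⇒ C1 = 14.
Therefore the extremal is
    y(x) = −7 x^2 + 14 x + 4.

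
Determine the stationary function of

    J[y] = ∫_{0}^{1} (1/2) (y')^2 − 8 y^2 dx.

The Lagrangian is L = (1/2) (y')^2 − 8 y^2.
Compute ∂L/∂y = -16y, ∂L/∂y' = y'.
The Euler-Lagrange equation d/dx(∂L/∂y') − ∂L/∂y = 0 reduces to
    y'' + 16 y = 0.
Its general solution is
    y(x) = A sin(4x) + B cos(4x),
with A, B fixed by the endpoint conditions.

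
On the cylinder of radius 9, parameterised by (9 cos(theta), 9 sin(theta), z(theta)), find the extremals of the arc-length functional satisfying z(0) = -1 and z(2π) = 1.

Parameterise the cylinder of radius R = 9 as
    r(θ) = (9 cos θ, 9 sin θ, z(θ)).
The arc-length element is
    ds = sqrt(81 + (dz/dθ)^2) dθ,
so the Lagrangian is L = sqrt(81 + z'^2).
L depends on z' only, not on z or θ, so ∂L/∂z = 0 and
    ∂L/∂z' = z' / sqrt(81 + z'^2).
The Euler-Lagrange equation gives
    d/dθ( z' / sqrt(81 + z'^2) ) = 0,
so z' is constant. Integrating once:
    z(θ) = a θ + b,
a helix on the cylinder (a straight line when the cylinder is unrolled). The constants a, b are determined by the endpoint conditions.
With endpoint conditions z(0) = -1 and z(2π) = 1: from z(0) = b we get b = -1, and a·2π + -1 = 1 gives a = 1/π, so
    z(θ) = (1/π) θ − 1.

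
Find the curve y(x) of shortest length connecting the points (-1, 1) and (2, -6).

Arc-length functional: J[y] = ∫ sqrt(1 + (y')^2) dx.
Lagrangian L = sqrt(1 + (y')^2) has no explicit y dependence, so ∂L/∂y = 0 and the Euler-Lagrange equation gives
    d/dx( y' / sqrt(1 + (y')^2) ) = 0  ⇒  y' / sqrt(1 + (y')^2) = const.
Hence y' is constant, so y(x) is affine.
Fitting the endpoints (-1, 1) and (2, -6):
    slope m = ((-6) − 1) / (2 − (-1)) = -7/3,
    intercept c = 1 − m·(-1) = -4/3.
Extremal: y(x) = (-7/3) x - 4/3.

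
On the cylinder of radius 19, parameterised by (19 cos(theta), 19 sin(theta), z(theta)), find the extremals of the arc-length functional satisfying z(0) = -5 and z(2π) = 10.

Parameterise the cylinder of radius R = 19 as
    r(θ) = (19 cos θ, 19 sin θ, z(θ)).
The arc-length element is
    ds = sqrt(361 + (dz/dθ)^2) dθ,
so the Lagrangian is L = sqrt(361 + z'^2).
L depends on z' only, not on z or θ, so ∂L/∂z = 0 and
    ∂L/∂z' = z' / sqrt(361 + z'^2).
The Euler-Lagrange equation gives
    d/dθ( z' / sqrt(361 + z'^2) ) = 0,
so z' is constant. Integrating once:
    z(θ) = a θ + b,
a helix on the cylinder (a straight line when the cylinder is unrolled). The constants a, b are determined by the endpoint conditions.
With endpoint conditions z(0) = -5 and z(2π) = 10: from z(0) = b we get b = -5, and a·2π + -5 = 10 gives a = 15/(2π), so
    z(θ) = (15/(2π)) θ − 5.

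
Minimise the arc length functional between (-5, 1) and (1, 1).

Arc-length functional: J[y] = ∫ sqrt(1 + (y')^2) dx.
Lagrangian L = sqrt(1 + (y')^2) has no explicit y dependence, so ∂L/∂y = 0 and the Euler-Lagrange equation gives
    d/dx( y' / sqrt(1 + (y')^2) ) = 0  ⇒  y' / sqrt(1 + (y')^2) = const.
Hence y' is constant, so y(x) is affine.
Fitting the endpoints (-5, 1) and (1, 1):
    slope m = (1 − 1) / (1 − (-5)) = 0,
    intercept c = 1 − m·(-5) = 1.
Extremal: y(x) = 1.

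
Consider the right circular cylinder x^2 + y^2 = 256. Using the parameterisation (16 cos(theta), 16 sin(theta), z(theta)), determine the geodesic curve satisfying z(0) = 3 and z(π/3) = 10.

Parameterise the cylinder of radius R = 16 as
    r(θ) = (16 cos θ, 16 sin θ, z(θ)).
The arc-length element is
    ds = sqrt(256 + (dz/dθ)^2) dθ,
so the Lagrangian is L = sqrt(256 + z'^2).
L depends on z' only, not on z or θ, so ∂L/∂z = 0 and
    ∂L/∂z' = z' / sqrt(256 + z'^2).
The Euler-Lagrange equation gives
    d/dθ( z' / sqrt(256 + z'^2) ) = 0,
so z' is constant. Integrating once:
    z(θ) = a θ + b,
a helix on the cylinder (a straight line when the cylinder is unrolled). The constants a, b are determined by the endpoint conditions.
With endpoint conditions z(0) = 3 and z(π/3) = 10: from z(0) = b we get b = 3, and a·π/3 + 3 = 10 gives a = 21/π, so
    z(θ) = (21/π) θ + 3.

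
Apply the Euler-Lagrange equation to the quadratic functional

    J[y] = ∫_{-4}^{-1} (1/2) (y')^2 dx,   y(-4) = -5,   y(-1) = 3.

The Lagrangian is L = (1/2) (y')^2.
Compute ∂L/∂y = 0, ∂L/∂y' = y'.
The Euler-Lagrange equation d/dx(∂L/∂y') − ∂L/∂y = 0 reduces to
    y'' = 0.
Its general solution is
    y(x) = A x + B,
with A, B fixed by the endpoint conditions.
Applying the endpoint conditions y(-4) = -5 and y(-1) = 3: solve A·-4 + B = -5 and A·-1 + B = 3. Subtracting gives A(-1 − -4) = 3 − -5, so A = 8/3, and B = -5 − A·-4 = 17/3. Therefore
    y(x) = (8/3) x + 17/3.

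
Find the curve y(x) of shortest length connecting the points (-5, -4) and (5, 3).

Arc-length functional: J[y] = ∫ sqrt(1 + (y')^2) dx.
Lagrangian L = sqrt(1 + (y')^2) has no explicit y dependence, so ∂L/∂y = 0 and the Euler-Lagrange equation gives
    d/dx( y' / sqrt(1 + (y')^2) ) = 0  ⇒  y' / sqrt(1 + (y')^2) = const.
Hence y' is constant, so y(x) is affine.
Fitting the endpoints (-5, -4) and (5, 3):
    slope m = (3 − (-4)) / (5 − (-5)) = 7/10,
    intercept c = (-4) − m·(-5) = -1/2.
Extremal: y(x) = (7/10) x - 1/2.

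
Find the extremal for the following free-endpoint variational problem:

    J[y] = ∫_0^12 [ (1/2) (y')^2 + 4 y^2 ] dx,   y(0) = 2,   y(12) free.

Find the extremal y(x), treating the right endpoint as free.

The Lagrangian L = (1/2) (y')^2 + 4 y^2 gives
    ∂L/∂y = 8 y,   ∂L/∂y' = y'.
Euler-Lagrange: y'' − 8 y = 0.
With k = sqrt(8), the general solution is
    y(x) = A cosh(sqrt(8) x) + B sinh(sqrt(8) x).
Fixed left endpoint y(0) = 2 ⇒ A = 2.
The right endpoint x = 12 is free, so the natural (transversality) condition is ∂L/∂y' |_{x=12} = 0, i.e. y'(12) = 0.
Compute y'(x) = A k sinh(k x) + B k cosh(k x), so
    y'(12) = A k sinh(k·12) + B k cosh(k·12) = 0
    ⇒ B = −A tanh(k·12) = − 2 tanh(sqrt(8)·12).
Therefore the extremal is
    y(x) = 2 cosh(sqrt(8) x) − 2 tanh(sqrt(8)·12) sinh(sqrt(8) x).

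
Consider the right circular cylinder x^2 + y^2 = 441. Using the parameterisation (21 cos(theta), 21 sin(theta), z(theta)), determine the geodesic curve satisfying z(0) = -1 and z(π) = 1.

Parameterise the cylinder of radius R = 21 as
    r(θ) = (21 cos θ, 21 sin θ, z(θ)).
The arc-length element is
    ds = sqrt(441 + (dz/dθ)^2) dθ,
so the Lagrangian is L = sqrt(441 + z'^2).
L depends on z' only, not on z or θ, so ∂L/∂z = 0 and
    ∂L/∂z' = z' / sqrt(441 + z'^2).
The Euler-Lagrange equation gives
    d/dθ( z' / sqrt(441 + z'^2) ) = 0,
so z' is constant. Integrating once:
    z(θ) = a θ + b,
a helix on the cylinder (a straight line when the cylinder is unrolled). The constants a, b are determined by the endpoint conditions.
With endpoint conditions z(0) = -1 and z(π) = 1: from z(0) = b we get b = -1, and a·π + -1 = 1 gives a = 2/π, so
    z(θ) = (2/π) θ − 1.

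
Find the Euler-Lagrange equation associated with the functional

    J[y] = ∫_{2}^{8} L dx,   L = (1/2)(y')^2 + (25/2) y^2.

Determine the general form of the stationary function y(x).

The Lagrangian is L = (1/2)(y')^2 + (25/2) y^2.
∂L/∂y = 25y.
∂L/∂y' = y'.
The Euler-Lagrange equation d/dx(∂L/∂y') − ∂L/∂y = 0 becomes:
    y'' - 25 y = 0
General solution: y(x) = A e^(5x) + B e^(-5x), where A and B are arbitrary constants fixed by the endpoint conditions.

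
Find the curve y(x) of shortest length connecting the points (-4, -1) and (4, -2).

Arc-length functional: J[y] = ∫ sqrt(1 + (y')^2) dx.
Lagrangian L = sqrt(1 + (y')^2) has no explicit y dependence, so ∂L/∂y = 0 and the Euler-Lagrange equation gives
    d/dx( y' / sqrt(1 + (y')^2) ) = 0  ⇒  y' / sqrt(1 + (y')^2) = const.
Hence y' is constant, so y(x) is affine.
Fitting the endpoints (-4, -1) and (4, -2):
    slope m = ((-2) − (-1)) / (4 − (-4)) = -1/8,
    intercept c = (-1) − m·(-4) = -3/2.
Extremal: y(x) = (-1/8) x - 3/2.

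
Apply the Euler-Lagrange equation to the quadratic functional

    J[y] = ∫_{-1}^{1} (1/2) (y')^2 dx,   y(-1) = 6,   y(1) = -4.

The Lagrangian is L = (1/2) (y')^2.
Compute ∂L/∂y = 0, ∂L/∂y' = y'.
The Euler-Lagrange equation d/dx(∂L/∂y') − ∂L/∂y = 0 reduces to
    y'' = 0.
Its general solution is
    y(x) = A x + B,
with A, B fixed by the endpoint conditions.
Applying the endpoint conditions y(-1) = 6 and y(1) = -4: solve A·-1 + B = 6 and A·1 + B = -4. Subtracting gives A(1 − -1) = -4 − 6, so A = -5, and B = 6 − A·-1 = 1. Therefore
    y(x) = -5 x + 1.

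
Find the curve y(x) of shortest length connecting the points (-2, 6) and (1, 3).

Arc-length functional: J[y] = ∫ sqrt(1 + (y')^2) dx.
Lagrangian L = sqrt(1 + (y')^2) has no explicit y dependence, so ∂L/∂y = 0 and the Euler-Lagrange equation gives
    d/dx( y' / sqrt(1 + (y')^2) ) = 0  ⇒  y' / sqrt(1 + (y')^2) = const.
Hence y' is constant, so y(x) is affine.
Fitting the endpoints (-2, 6) and (1, 3):
    slope m = (3 − 6) / (1 − (-2)) = -1,
    intercept c = 6 − m·(-2) = 4.
Extremal: y(x) = -x + 4.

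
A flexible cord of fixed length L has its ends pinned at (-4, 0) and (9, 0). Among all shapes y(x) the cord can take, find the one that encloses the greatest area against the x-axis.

Set up the augmented Lagrangian using a multiplier λ for the length constraint:
    F(y, y') = y − λ sqrt(1 + y'^2).
F has no explicit x dependence, so the Beltrami identity yields a first integral
    F − y' ∂F/∂y' = C.
Compute ∂F/∂y' = −λ y' / sqrt(1 + y'^2). Then
    y − λ sqrt(1 + y'^2) + λ y'^2 / sqrt(1 + y'^2) = C
    ⇒  y − λ / sqrt(1 + y'^2) = C.
Solving for y' and integrating gives
    (x − a)^2 + (y − b)^2 = λ^2,
a circular arc of radius λ. The constants a, b are determined by the endpoint conditions y(-4) = y(9) = 0, and λ is fixed implicitly by the length constraint
    ∫_{-4}^{9} sqrt(1 + y'^2) dx = L.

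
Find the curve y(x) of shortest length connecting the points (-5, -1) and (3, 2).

Arc-length functional: J[y] = ∫ sqrt(1 + (y')^2) dx.
Lagrangian L = sqrt(1 + (y')^2) has no explicit y dependence, so ∂L/∂y = 0 and the Euler-Lagrange equation gives
    d/dx( y' / sqrt(1 + (y')^2) ) = 0  ⇒  y' / sqrt(1 + (y')^2) = const.
Hence y' is constant, so y(x) is affine.
Fitting the endpoints (-5, -1) and (3, 2):
    slope m = (2 − (-1)) / (3 − (-5)) = 3/8,
    intercept c = (-1) − m·(-5) = 7/8.
Extremal: y(x) = (3/8) x + 7/8.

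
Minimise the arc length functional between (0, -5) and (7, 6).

Arc-length functional: J[y] = ∫ sqrt(1 + (y')^2) dx.
Lagrangian L = sqrt(1 + (y')^2) has no explicit y dependence, so ∂L/∂y = 0 and the Euler-Lagrange equation gives
    d/dx( y' / sqrt(1 + (y')^2) ) = 0  ⇒  y' / sqrt(1 + (y')^2) = const.
Hence y' is constant, so y(x) is affine.
Fitting the endpoints (0, -5) and (7, 6):
    slope m = (6 − (-5)) / (7 − 0) = 11/7,
    intercept c = (-5) − m·0 = -5.
Extremal: y(x) = (11/7) x - 5.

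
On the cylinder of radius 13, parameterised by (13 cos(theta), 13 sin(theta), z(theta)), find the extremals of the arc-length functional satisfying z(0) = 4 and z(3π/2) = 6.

Parameterise the cylinder of radius R = 13 as
    r(θ) = (13 cos θ, 13 sin θ, z(θ)).
The arc-length element is
    ds = sqrt(169 + (dz/dθ)^2) dθ,
so the Lagrangian is L = sqrt(169 + z'^2).
L depends on z' only, not on z or θ, so ∂L/∂z = 0 and
    ∂L/∂z' = z' / sqrt(169 + z'^2).
The Euler-Lagrange equation gives
    d/dθ( z' / sqrt(169 + z'^2) ) = 0,
so z' is constant. Integrating once:
    z(θ) = a θ + b,
a helix on the cylinder (a straight line when the cylinder is unrolled). The constants a, b are determined by the endpoint conditions.
With endpoint conditions z(0) = 4 and z(3π/2) = 6: from z(0) = b we get b = 4, and a·3π/2 + 4 = 6 gives a = 4/(3π), so
    z(θ) = (4/(3π)) θ + 4.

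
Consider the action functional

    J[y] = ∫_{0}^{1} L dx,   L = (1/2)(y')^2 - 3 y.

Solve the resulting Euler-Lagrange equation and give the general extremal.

The Lagrangian is L = (1/2)(y')^2 - 3 y.
∂L/∂y = -3.
∂L/∂y' = y'.
The Euler-Lagrange equation d/dx(∂L/∂y') − ∂L/∂y = 0 becomes:
    y'' + 3 = 0
General solution: y(x) = -(3/2) x^2 + A x + B, where A and B are arbitrary constants fixed by the endpoint conditions.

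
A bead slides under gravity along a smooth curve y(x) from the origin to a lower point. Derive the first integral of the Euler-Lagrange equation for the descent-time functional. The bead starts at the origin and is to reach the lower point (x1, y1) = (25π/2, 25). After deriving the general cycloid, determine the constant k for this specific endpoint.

The Lagrangian L = sqrt((1 + y'^2) / y) has no explicit x dependence, so the Beltrami identity applies:
    L − y' ∂L/∂y' = C.
Compute ∂L/∂y' = y' / sqrt(y (1 + y'^2)).
Substitute:
    sqrt((1 + y'^2)/y) − y'·y' / sqrt(y (1 + y'^2))
    = (1 + y'^2) / sqrt(y (1 + y'^2)) − y'^2 / sqrt(y (1 + y'^2))
    = 1 / sqrt(y (1 + y'^2)) = C.
Squaring and rearranging gives the first integral
    y (1 + y'^2) = 1/C^2 =: k   (constant).
Solving this first-order ODE by the substitution
    y = (k/2)(1 − cos θ)
yields the cycloid parameterisation
    x(θ) = (k/2)(θ − sin θ),   y(θ) = (k/2)(1 − cos θ).
The constant k is fixed by the endpoint condition.
Now fit the given lower endpoint (x1, y1) = (25π/2, 25). At the bottom of the first arch (θ = π), the parametric equations give
    y(π) = (k/2)(1 − cos π) = k,
    x(π) = (k/2)(π − sin π) = kπ/2.
Matching y(π) = 25 gives k = 25, consistent with x(π) = 25π/2. Therefore the specific cycloid is
    x(θ) = (25/2)(θ − sin θ),   y(θ) = (25/2)(1 − cos θ).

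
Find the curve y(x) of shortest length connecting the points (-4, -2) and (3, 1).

Arc-length functional: J[y] = ∫ sqrt(1 + (y')^2) dx.
Lagrangian L = sqrt(1 + (y')^2) has no explicit y dependence, so ∂L/∂y = 0 and the Euler-Lagrange equation gives
    d/dx( y' / sqrt(1 + (y')^2) ) = 0  ⇒  y' / sqrt(1 + (y')^2) = const.
Hence y' is constant, so y(x) is affine.
Fitting the endpoints (-4, -2) and (3, 1):
    slope m = (1 − (-2)) / (3 − (-4)) = 3/7,
    intercept c = (-2) − m·(-4) = -2/7.
Extremal: y(x) = (3/7) x - 2/7.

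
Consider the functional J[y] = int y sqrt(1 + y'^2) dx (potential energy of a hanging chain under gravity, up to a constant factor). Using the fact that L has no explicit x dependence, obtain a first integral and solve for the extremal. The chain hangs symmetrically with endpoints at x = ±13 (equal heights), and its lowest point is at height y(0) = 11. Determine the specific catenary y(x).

The Lagrangian L(y, y') = y sqrt(1 + y'^2) has no explicit x dependence, so the Beltrami identity applies:
    L − y' ∂L/∂y' = C.
Compute ∂L/∂y' = y · y' / sqrt(1 + y'^2). Then
    L − y' ∂L/∂y'
    = y sqrt(1 + y'^2) − y · y'^2 / sqrt(1 + y'^2)
    = y (1 + y'^2 − y'^2) / sqrt(1 + y'^2)
    = y / sqrt(1 + y'^2) = C.
Squaring gives y^2 = C^2 (1 + y'^2), i.e.
    y'^2 = y^2 / C^2 − 1.
Separating variables,
    dy / sqrt(y^2 − C^2) = dx / C,
and integrating gives arccosh(y / C) = (x − a)/C, so
    y(x) = C cosh((x − a)/C),
the catenary. The constants C and a are fixed by the two endpoint conditions (and, for the hanging-chain problem, the length constraint selects C).
Now fit the given data. The endpoints x = ±13 are symmetric at equal height, so the catenary is even about its minimum: a = 0 and y(x) = C cosh(x/C). The lowest point is y(0) = C cosh(0) = C, and we are told y(0) = 11, so C = 11. Therefore
    y(x) = 11 cosh(x/11),
and at the endpoints
    y(±13) = 11 cosh(13/11).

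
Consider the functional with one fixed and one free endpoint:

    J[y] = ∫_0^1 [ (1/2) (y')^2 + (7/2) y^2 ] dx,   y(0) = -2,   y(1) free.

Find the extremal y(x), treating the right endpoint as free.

The Lagrangian L = (1/2) (y')^2 + (7/2) y^2 gives
    ∂L/∂y = 7 y,   ∂L/∂y' = y'.
Euler-Lagrange: y'' − 7 y = 0.
With k = sqrt(7), the general solution is
    y(x) = A cosh(sqrt(7) x) + B sinh(sqrt(7) x).
Fixed left endpoint y(0) = -2 ⇒ A = -2.
The right endpoint x = 1 is free, so the natural (transversality) condition is ∂L/∂y' |_{x=1} = 0, i.e. y'(1) = 0.
Compute y'(x) = A k sinh(k x) + B k cosh(k x), so
    y'(1) = A k sinh(k·1) + B k cosh(k·1) = 0
    ⇒ B = −A tanh(k·1) = 2 tanh(sqrt(7)·1).
Therefore the extremal is
    y(x) = −2 cosh(sqrt(7) x) + 2 tanh(sqrt(7)·1) sinh(sqrt(7) x).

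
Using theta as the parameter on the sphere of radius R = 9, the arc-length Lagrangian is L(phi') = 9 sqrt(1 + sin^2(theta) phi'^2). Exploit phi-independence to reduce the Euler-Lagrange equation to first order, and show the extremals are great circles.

On the sphere of radius R = 9 with spherical coordinates (θ, φ), the induced metric is
    ds^2 = 81(dθ^2 + sin^2(θ) dφ^2).
Parameterise by θ; the arc-length functional is
    J[φ] = ∫ 9 sqrt(1 + sin^2(θ) (dφ/dθ)^2) dθ,
so L = 9 sqrt(1 + sin^2(θ) φ'^2). Compute
    ∂L/∂φ = 0  (L has no explicit φ dependence),
    ∂L/∂φ' = 9 sin^2(θ) φ' / sqrt(1 + sin^2(θ) φ'^2).
Since ∂L/∂φ = 0, the Euler-Lagrange equation
    d/dθ(∂L/∂φ') − ∂L/∂φ = 0
reduces to d/dθ(∂L/∂φ') = 0, i.e. the momentum conjugate to φ is conserved:
    9 sin^2(θ) φ' / sqrt(1 + sin^2(θ) φ'^2) = C.
The overall factor of 9 is constant, so dividing through gives Clairaut's relation sin^2(θ) φ' / sqrt(1 + sin^2(θ) φ'^2) = C' (with C' = C/9). Solving for φ' and integrating gives the great-circle family
    cot(θ) = A cos(φ − φ_0),
i.e. the intersection of the sphere with a plane through the origin. The two constants A and φ_0 (equivalently C and one phase) are fixed by the two endpoint conditions.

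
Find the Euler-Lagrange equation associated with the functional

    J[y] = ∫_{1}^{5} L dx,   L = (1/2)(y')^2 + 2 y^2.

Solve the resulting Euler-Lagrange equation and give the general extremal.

The Lagrangian is L = (1/2)(y')^2 + 2 y^2.
∂L/∂y = 4y.
∂L/∂y' = y'.
The Euler-Lagrange equation d/dx(∂L/∂y') − ∂L/∂y = 0 becomes:
    y'' - 4 y = 0
General solution: y(x) = A e^(2x) + B e^(-2x), where A and B are arbitrary constants fixed by the endpoint conditions.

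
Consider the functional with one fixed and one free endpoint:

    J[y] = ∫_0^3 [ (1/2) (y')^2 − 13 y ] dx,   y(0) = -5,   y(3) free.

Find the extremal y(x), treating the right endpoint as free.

The Lagrangian L = (1/2) (y')^2 − 13 y gives
    ∂L/∂y = −13,   ∂L/∂y' = y'.
Euler-Lagrange: d/dx(y') − (−13) = 0, i.e. y'' + 13 = 0, so
    y(x) = −(13/2) x^2 + C1 x + C2.
Fixed left endpoint y(0) = -5 ⇒ C2 = -5.
The right endpoint x = 3 is free, so the natural (transversality) condition is ∂L/∂y' |_{x=3} = 0, i.e. y'(3) = 0.
Compute y'(x) = −13 x + C1, so y'(3) = −39 + C1 = 0 ⇒ C1 = 39.
Therefore the extremal is
    y(x) = −(13/2) x^2 + 39 x − 5.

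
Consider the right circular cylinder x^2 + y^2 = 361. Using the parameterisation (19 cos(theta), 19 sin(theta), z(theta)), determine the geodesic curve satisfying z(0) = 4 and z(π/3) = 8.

Parameterise the cylinder of radius R = 19 as
    r(θ) = (19 cos θ, 19 sin θ, z(θ)).
The arc-length element is
    ds = sqrt(361 + (dz/dθ)^2) dθ,
so the Lagrangian is L = sqrt(361 + z'^2).
L depends on z' only, not on z or θ, so ∂L/∂z = 0 and
    ∂L/∂z' = z' / sqrt(361 + z'^2).
The Euler-Lagrange equation gives
    d/dθ( z' / sqrt(361 + z'^2) ) = 0,
so z' is constant. Integrating once:
    z(θ) = a θ + b,
a helix on the cylinder (a straight line when the cylinder is unrolled). The constants a, b are determined by the endpoint conditions.
With endpoint conditions z(0) = 4 and z(π/3) = 8: from z(0) = b we get b = 4, and a·π/3 + 4 = 8 gives a = 12/π, so
    z(θ) = (12/π) θ + 4.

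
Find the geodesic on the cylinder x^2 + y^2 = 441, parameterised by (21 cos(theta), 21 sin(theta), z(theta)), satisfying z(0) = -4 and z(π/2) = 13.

Parameterise the cylinder of radius R = 21 as
    r(θ) = (21 cos θ, 21 sin θ, z(θ)).
The arc-length element is
    ds = sqrt(441 + (dz/dθ)^2) dθ,
so the Lagrangian is L = sqrt(441 + z'^2).
L depends on z' only, not on z or θ, so ∂L/∂z = 0 and
    ∂L/∂z' = z' / sqrt(441 + z'^2).
The Euler-Lagrange equation gives
    d/dθ( z' / sqrt(441 + z'^2) ) = 0,
so z' is constant. Integrating once:
    z(θ) = a θ + b,
a helix on the cylinder (a straight line when the cylinder is unrolled). The constants a, b are determined by the endpoint conditions.
With endpoint conditions z(0) = -4 and z(π/2) = 13: from z(0) = b we get b = -4, and a·π/2 + -4 = 13 gives a = 34/π, so
    z(θ) = (34/π) θ − 4.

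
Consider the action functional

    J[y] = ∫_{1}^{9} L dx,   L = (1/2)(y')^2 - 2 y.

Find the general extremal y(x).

The Lagrangian is L = (1/2)(y')^2 - 2 y.
∂L/∂y = -2.
∂L/∂y' = y'.
The Euler-Lagrange equation d/dx(∂L/∂y') − ∂L/∂y = 0 becomes:
    y'' + 2 = 0
General solution: y(x) = -x^2 + A x + B, where A and B are arbitrary constants fixed by the endpoint conditions.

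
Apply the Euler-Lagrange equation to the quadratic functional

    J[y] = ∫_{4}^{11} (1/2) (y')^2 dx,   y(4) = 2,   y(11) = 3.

The Lagrangian is L = (1/2) (y')^2.
Compute ∂L/∂y = 0, ∂L/∂y' = y'.
The Euler-Lagrange equation d/dx(∂L/∂y') − ∂L/∂y = 0 reduces to
    y'' = 0.
Its general solution is
    y(x) = A x + B,
with A, B fixed by the endpoint conditions.
Applying the endpoint conditions y(4) = 2 and y(11) = 3: solve A·4 + B = 2 and A·11 + B = 3. Subtracting gives A(11 − 4) = 3 − 2, so A = 1/7, and B = 2 − A·4 = 10/7. Therefore
    y(x) = (1/7) x + 10/7.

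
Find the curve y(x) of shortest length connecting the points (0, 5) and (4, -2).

Arc-length functional: J[y] = ∫ sqrt(1 + (y')^2) dx.
Lagrangian L = sqrt(1 + (y')^2) has no explicit y dependence, so ∂L/∂y = 0 and the Euler-Lagrange equation gives
    d/dx( y' / sqrt(1 + (y')^2) ) = 0  ⇒  y' / sqrt(1 + (y')^2) = const.
Hence y' is constant, so y(x) is affine.
Fitting the endpoints (0, 5) and (4, -2):
    slope m = ((-2) − 5) / (4 − 0) = -7/4,
    intercept c = 5 − m·0 = 5.
Extremal: y(x) = (-7/4) x + 5.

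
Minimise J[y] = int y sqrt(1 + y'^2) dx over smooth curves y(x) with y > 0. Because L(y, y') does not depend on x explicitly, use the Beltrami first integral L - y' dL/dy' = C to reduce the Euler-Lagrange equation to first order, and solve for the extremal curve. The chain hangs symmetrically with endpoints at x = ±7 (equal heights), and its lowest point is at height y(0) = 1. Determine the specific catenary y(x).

The Lagrangian L(y, y') = y sqrt(1 + y'^2) has no explicit x dependence, so the Beltrami identity applies:
    L − y' ∂L/∂y' = C.
Compute ∂L/∂y' = y · y' / sqrt(1 + y'^2). Then
    L − y' ∂L/∂y'
    = y sqrt(1 + y'^2) − y · y'^2 / sqrt(1 + y'^2)
    = y (1 + y'^2 − y'^2) / sqrt(1 + y'^2)
    = y / sqrt(1 + y'^2) = C.
Squaring gives y^2 = C^2 (1 + y'^2), i.e.
    y'^2 = y^2 / C^2 − 1.
Separating variables,
    dy / sqrt(y^2 − C^2) = dx / C,
and integrating gives arccosh(y / C) = (x − a)/C, so
    y(x) = C cosh((x − a)/C),
the catenary. The constants C and a are fixed by the two endpoint conditions (and, for the hanging-chain problem, the length constraint selects C).
Now fit the given data. The endpoints x = ±7 are symmetric at equal height, so the catenary is even about its minimum: a = 0 and y(x) = C cosh(x/C). The lowest point is y(0) = C cosh(0) = C, and we are told y(0) = 1, so C = 1. Therefore
    y(x) = cosh(x),
and at the endpoints
    y(±7) = cosh(7).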